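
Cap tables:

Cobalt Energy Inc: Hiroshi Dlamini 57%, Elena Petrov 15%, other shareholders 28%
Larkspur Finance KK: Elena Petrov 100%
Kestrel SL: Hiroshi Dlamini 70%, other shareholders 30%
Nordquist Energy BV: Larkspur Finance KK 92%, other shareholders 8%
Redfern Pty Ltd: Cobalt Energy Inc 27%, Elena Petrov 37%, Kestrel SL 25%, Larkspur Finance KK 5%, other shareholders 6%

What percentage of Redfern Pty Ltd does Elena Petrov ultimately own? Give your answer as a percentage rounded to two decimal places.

46.05%

Elena reaches Redfern along 3 paths.
Via Cobalt: 15% × 27% = 4.05%.
Direct stake: 37% = 37%.
Via Larkspur: 100% × 5% = 5%.
Total: 4.05% + 37% + 5% = 46.05%.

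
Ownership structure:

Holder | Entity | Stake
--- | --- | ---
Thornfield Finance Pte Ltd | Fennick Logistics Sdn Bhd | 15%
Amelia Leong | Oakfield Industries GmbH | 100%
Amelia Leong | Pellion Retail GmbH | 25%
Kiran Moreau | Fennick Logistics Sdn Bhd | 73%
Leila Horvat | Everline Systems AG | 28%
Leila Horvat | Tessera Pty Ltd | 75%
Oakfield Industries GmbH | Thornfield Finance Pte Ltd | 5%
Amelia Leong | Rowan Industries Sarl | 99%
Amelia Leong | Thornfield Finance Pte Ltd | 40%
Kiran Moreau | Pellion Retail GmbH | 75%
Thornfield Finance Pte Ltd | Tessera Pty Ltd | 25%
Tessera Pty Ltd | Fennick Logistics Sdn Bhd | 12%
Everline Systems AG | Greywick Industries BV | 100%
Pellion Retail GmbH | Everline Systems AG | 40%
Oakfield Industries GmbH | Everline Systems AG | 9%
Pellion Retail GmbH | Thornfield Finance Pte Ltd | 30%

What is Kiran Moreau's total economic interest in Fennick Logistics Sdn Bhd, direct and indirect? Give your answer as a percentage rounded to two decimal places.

77.05%

Kiran reaches Fennick along 3 paths.
Via Pellion → Thornfield → Tessera: 75% × 30% × 25% × 12% = 0.675%.
Via Pellion → Thornfield: 75% × 30% × 15% = 3.375%.
Direct stake: 73% = 73%.
Total: 0.675% + 3.375% + 73% = 77.05%.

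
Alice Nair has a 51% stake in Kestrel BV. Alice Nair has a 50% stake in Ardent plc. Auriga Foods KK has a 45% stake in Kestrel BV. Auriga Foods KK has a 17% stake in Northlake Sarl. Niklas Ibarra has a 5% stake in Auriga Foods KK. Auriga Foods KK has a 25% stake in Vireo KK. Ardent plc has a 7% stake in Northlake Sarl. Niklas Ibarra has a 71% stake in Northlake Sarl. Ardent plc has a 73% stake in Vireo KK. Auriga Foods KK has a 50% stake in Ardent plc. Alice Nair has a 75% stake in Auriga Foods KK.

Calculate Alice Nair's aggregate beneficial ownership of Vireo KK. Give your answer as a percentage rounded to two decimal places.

Alice reaches Vireo along 3 paths.
Via Ardent: 50% × 73% = 36.5%.
Via Auriga → Ardent: 75% × 50% × 73% = 27.375%.
Via Auriga: 75% × 25% = 18.75%.
Total: 36.5% + 27.375% + 18.75% = 82.625%.
Rounded: 82.63%.

82.63%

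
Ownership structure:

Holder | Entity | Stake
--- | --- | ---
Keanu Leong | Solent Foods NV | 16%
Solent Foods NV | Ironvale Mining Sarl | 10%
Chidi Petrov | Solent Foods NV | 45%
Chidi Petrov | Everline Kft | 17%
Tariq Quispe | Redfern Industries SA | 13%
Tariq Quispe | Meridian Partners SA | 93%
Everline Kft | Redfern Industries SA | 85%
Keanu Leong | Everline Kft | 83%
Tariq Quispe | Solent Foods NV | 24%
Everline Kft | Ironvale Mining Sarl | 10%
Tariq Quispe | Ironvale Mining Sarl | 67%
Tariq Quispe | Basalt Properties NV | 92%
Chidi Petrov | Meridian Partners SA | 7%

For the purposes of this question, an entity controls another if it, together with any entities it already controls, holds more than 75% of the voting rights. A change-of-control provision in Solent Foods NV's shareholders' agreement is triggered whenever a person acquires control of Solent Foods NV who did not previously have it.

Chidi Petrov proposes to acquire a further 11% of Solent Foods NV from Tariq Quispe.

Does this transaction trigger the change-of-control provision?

No

The purchase adds only to Chidi's holdings (Tariq's stake shrinks), so Chidi is the only person who could newly come to control Solent.
Chidi's largest direct stake is 45% in Solent, which does not meet the threshold, so Chidi controls no company.
In Solent, Chidi's side holds only 45%, not > 75%.
So before the transaction, Chidi does not control Solent.
After the purchase, Chidi's direct stake in Solent rises to 45% + 11% = 56%, and Tariq's stake falls to 13%.
After the transaction, Chidi's side holds 56% of Solent, not > 75%, so Chidi still does not control Solent.
No new person acquires control, so the clause is not triggered.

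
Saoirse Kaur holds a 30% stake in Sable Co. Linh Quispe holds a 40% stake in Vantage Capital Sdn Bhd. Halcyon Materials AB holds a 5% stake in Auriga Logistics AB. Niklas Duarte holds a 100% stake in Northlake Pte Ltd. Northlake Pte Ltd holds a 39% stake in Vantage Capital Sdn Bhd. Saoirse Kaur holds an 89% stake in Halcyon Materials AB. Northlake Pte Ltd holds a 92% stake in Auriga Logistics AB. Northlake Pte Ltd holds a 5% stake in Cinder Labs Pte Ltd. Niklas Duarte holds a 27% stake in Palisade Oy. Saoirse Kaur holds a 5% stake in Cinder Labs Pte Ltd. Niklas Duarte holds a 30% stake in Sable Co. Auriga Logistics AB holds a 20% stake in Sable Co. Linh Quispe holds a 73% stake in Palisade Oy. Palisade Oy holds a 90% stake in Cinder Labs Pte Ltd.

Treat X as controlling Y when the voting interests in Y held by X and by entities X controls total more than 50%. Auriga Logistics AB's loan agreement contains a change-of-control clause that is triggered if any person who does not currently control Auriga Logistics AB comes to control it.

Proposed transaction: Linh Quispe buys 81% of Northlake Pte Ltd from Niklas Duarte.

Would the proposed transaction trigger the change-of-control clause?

The purchase adds only to Linh's holdings (Niklas's stake shrinks), so Linh is the only person who could newly come to control Auriga.
Linh holds 73% of Palisade, so Linh controls Palisade.
Palisade holds 90% of Cinder, so Linh controls Cinder.
Neither Linh nor any entity Linh controls holds any voting interest in Auriga.
So before the transaction, Linh does not control Auriga.
After the purchase, Linh holds 81% of Northlake directly, and Niklas's stake falls to 19%.
Linh holds 81% of Northlake, so Linh controls Northlake.
Northlake holds 92% of Auriga, so Linh controls Auriga.
Linh did not control Auriga before and does after, so the clause is triggered.

Yes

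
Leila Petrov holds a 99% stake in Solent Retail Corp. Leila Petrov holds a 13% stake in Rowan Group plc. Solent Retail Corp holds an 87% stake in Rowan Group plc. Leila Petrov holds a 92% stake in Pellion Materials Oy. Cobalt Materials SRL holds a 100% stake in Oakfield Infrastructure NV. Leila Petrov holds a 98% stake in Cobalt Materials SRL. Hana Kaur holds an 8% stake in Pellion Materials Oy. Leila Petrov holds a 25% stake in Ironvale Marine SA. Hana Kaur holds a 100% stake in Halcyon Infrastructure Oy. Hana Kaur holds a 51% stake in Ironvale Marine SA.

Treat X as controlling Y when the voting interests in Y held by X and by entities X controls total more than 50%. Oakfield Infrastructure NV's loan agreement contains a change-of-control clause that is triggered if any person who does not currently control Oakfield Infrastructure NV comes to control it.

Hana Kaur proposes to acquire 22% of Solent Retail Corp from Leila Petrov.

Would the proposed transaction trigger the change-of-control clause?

The purchase adds only to Hana's holdings (Leila's stake shrinks), so Hana is the only person who could newly come to control Oakfield.
Hana holds 51% of Ironvale, so Hana controls Ironvale.
Hana holds 100% of Halcyon, so Hana controls Halcyon.
Neither Hana nor any entity Hana controls holds any voting interest in Oakfield.
So before the transaction, Hana does not control Oakfield.
After the purchase, Hana holds 22% of Solent directly, and Leila's stake falls to 77%.
Hana's side now holds 22% of Solent, not > 50%, so Hana still does not control Solent.
After the transaction, neither Hana nor any entity Hana controls holds a voting interest in Oakfield, so Hana still does not control it.
No new person acquires control, so the clause is not triggered.

No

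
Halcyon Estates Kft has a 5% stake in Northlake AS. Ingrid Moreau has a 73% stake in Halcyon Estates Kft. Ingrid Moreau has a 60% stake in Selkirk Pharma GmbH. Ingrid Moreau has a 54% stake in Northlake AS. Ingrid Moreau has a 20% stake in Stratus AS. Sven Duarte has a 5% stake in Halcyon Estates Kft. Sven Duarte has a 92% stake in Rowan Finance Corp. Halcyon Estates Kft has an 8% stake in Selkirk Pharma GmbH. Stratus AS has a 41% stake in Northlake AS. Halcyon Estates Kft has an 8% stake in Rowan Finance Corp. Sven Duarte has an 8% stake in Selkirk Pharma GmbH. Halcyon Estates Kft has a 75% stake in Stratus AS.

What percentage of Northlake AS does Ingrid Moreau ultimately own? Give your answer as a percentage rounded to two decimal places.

Ingrid reaches Northlake along 4 paths.
Via Halcyon: 73% × 5% = 3.65%.
Via Stratus: 20% × 41% = 8.2%.
Via Halcyon → Stratus: 73% × 75% × 41% = 22.4475%.
Direct stake: 54% = 54%.
Total: 3.65% + 8.2% + 22.4475% + 54% = 88.2975%.
Rounded: 88.30%.

88.30%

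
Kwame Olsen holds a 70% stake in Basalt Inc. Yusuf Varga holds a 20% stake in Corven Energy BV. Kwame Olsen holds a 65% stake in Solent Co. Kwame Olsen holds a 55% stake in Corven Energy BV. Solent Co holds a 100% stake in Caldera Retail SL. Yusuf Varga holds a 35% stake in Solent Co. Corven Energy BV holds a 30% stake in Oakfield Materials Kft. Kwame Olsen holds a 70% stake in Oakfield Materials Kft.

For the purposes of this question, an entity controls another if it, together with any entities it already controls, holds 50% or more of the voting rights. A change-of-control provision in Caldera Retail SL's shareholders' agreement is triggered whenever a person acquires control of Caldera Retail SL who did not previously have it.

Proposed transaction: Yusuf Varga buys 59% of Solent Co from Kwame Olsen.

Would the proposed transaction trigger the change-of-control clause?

Yes

The purchase adds only to Yusuf's holdings (Kwame's stake shrinks), so Yusuf is the only person who could newly come to control Caldera.
Yusuf's largest direct stake is 35% in Solent, which does not meet the threshold, so Yusuf controls no company.
Neither Yusuf nor any entity Yusuf controls holds any voting interest in Caldera.
So before the transaction, Yusuf does not control Caldera.
After the purchase, Yusuf's direct stake in Solent rises to 35% + 59% = 94%, and Kwame's stake falls to 6%.
Yusuf holds 94% of Solent, so Yusuf controls Solent.
Solent holds 100% of Caldera, so Yusuf controls Caldera.
Yusuf did not control Caldera before and does after, so the clause is triggered.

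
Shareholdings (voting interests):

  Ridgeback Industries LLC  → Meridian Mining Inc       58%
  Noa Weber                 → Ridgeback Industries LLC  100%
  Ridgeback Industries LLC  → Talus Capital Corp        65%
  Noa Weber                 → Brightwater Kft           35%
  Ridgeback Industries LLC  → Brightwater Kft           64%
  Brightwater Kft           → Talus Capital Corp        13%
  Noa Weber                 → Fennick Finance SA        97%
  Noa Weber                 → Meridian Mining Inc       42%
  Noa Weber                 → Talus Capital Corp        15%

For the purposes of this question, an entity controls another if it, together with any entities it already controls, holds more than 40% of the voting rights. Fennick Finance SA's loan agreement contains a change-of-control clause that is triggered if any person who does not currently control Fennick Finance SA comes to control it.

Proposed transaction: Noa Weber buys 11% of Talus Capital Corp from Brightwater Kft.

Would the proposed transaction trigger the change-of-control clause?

The purchase adds only to Noa's holdings (Brightwater's stake shrinks), so Noa is the only person who could newly come to control Fennick.
Noa holds 97% of Fennick, so Noa controls Fennick.
So Noa already controls Fennick before the transaction.
After the purchase, Noa's direct stake in Talus rises to 15% + 11% = 26%, and Brightwater's stake falls to 2%.
Noa controlled Fennick already, so this is not a new person acquiring control; every other person's position is unchanged or reduced.
No new person acquires control, so the clause is not triggered.

No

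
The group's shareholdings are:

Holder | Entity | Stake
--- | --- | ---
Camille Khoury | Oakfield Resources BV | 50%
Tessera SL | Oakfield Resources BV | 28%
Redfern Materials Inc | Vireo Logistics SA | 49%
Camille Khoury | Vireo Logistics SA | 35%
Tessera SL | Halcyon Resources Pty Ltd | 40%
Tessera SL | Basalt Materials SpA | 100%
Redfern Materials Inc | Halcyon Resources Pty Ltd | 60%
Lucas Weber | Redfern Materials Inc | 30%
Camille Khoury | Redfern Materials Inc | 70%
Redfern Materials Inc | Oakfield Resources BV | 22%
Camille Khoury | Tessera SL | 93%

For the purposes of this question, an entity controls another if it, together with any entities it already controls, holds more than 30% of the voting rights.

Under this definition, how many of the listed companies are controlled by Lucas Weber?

Lucas's largest direct stake is 30% in Redfern, which does not meet the threshold.
Lucas controls 0 companies.

0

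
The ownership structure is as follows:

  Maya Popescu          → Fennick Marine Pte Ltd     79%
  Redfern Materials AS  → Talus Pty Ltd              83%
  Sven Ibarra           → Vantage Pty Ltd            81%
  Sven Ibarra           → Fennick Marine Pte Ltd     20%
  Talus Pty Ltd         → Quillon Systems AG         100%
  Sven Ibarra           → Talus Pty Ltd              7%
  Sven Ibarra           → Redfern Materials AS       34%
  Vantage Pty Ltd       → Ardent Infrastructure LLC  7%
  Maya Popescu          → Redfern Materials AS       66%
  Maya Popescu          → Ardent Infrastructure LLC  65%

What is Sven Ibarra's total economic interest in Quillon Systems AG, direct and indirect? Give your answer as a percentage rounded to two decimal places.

35.22%

Sven reaches Quillon along 2 paths.
Via Talus: 7% × 100% = 7%.
Via Redfern → Talus: 34% × 83% × 100% = 28.22%.
Total: 7% + 28.22% = 35.22%.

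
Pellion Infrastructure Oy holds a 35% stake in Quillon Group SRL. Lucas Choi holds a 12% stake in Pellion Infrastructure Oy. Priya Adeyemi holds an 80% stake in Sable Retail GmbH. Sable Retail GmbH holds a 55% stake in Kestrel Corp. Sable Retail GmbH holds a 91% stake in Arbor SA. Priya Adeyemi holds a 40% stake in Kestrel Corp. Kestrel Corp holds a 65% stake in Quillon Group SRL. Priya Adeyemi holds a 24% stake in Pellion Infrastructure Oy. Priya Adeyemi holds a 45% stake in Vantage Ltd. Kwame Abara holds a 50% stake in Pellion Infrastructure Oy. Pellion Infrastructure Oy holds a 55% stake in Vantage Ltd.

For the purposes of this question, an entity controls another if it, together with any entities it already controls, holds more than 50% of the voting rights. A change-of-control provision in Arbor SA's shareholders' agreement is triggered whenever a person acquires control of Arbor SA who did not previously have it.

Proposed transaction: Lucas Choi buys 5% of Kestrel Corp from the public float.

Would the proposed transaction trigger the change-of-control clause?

The purchase changes only Lucas's holdings, so Lucas is the only person who could newly come to control Arbor.
Lucas's largest direct stake is 12% in Pellion, which does not meet the threshold, so Lucas controls no company.
Neither Lucas nor any entity Lucas controls holds any voting interest in Arbor.
So before the transaction, Lucas does not control Arbor.
After the purchase, Lucas holds 5% of Kestrel directly.
Lucas's side now holds 5% of Kestrel, not > 50%, so Lucas still does not control Kestrel.
After the transaction, neither Lucas nor any entity Lucas controls holds a voting interest in Arbor, so Lucas still does not control it.
No new person acquires control, so the clause is not triggered.

No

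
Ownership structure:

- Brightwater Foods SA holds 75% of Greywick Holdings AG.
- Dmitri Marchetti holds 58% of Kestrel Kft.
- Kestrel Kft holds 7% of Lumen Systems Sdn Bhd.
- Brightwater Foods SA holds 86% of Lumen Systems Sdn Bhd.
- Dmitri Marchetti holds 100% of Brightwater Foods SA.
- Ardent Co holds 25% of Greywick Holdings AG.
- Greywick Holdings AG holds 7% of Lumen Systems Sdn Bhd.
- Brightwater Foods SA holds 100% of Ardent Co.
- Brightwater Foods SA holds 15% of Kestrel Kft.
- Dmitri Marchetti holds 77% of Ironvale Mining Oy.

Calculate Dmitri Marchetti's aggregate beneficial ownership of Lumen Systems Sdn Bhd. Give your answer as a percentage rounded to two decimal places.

Dmitri reaches Lumen along 5 paths.
Via Kestrel: 58% × 7% = 4.06%.
Via Brightwater → Kestrel: 100% × 15% × 7% = 1.05%.
Via Brightwater → Greywick: 100% × 75% × 7% = 5.25%.
Via Brightwater → Ardent → Greywick: 100% × 100% × 25% × 7% = 1.75%.
Via Brightwater: 100% × 86% = 86%.
Total: 4.06% + 1.05% + 5.25% + 1.75% + 86% = 98.11%.

98.11%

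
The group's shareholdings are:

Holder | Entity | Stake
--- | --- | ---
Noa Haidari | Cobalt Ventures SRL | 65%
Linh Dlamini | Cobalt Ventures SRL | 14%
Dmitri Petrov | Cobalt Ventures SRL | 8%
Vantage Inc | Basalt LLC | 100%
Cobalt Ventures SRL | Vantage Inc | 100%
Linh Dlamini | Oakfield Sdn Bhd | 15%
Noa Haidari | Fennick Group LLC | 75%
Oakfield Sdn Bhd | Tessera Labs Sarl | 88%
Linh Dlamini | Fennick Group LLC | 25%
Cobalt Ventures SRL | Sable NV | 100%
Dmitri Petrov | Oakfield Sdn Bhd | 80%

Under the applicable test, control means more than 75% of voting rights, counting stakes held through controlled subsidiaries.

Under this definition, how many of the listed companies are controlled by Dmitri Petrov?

2

Dmitri holds 80% of Oakfield, so Dmitri controls Oakfield.
Oakfield holds 88% of Tessera, so Dmitri controls Tessera.
No other company's threshold is met.
Dmitri controls 2 companies.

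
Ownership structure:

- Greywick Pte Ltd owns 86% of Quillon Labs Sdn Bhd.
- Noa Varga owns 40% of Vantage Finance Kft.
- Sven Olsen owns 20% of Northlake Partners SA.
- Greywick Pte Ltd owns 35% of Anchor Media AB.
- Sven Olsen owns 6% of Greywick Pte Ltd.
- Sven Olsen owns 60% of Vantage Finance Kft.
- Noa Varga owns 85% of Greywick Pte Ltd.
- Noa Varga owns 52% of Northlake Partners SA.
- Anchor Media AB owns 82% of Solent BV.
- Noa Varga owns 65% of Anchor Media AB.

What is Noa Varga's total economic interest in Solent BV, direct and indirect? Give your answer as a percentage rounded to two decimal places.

77.70%

Noa reaches Solent along 2 paths.
Via Anchor: 65% × 82% = 53.3%.
Via Greywick → Anchor: 85% × 35% × 82% = 24.395%.
Total: 53.3% + 24.395% = 77.695%.
Rounded: 77.70%.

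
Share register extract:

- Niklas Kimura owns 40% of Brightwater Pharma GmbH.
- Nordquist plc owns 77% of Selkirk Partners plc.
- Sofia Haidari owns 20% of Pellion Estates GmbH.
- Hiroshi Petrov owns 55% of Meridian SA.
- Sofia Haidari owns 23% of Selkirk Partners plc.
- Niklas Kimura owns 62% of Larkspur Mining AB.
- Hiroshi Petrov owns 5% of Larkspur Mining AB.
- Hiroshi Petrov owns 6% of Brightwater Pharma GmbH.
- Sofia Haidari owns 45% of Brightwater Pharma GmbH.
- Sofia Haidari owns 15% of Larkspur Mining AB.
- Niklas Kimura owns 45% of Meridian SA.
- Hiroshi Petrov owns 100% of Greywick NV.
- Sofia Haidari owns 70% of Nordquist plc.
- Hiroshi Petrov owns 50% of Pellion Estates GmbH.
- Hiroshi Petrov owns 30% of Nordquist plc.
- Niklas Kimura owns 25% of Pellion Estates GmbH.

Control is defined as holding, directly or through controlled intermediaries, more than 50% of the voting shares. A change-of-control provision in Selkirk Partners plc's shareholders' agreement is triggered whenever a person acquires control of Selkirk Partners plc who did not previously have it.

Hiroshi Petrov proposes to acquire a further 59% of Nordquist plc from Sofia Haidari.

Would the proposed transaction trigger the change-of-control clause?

Yes

The purchase adds only to Hiroshi's holdings (Sofia's stake shrinks), so Hiroshi is the only person who could newly come to control Selkirk.
Hiroshi holds 55% of Meridian, so Hiroshi controls Meridian.
Hiroshi holds 100% of Greywick, so Hiroshi controls Greywick.
Neither Hiroshi nor any entity Hiroshi controls holds any voting interest in Selkirk.
So before the transaction, Hiroshi does not control Selkirk.
After the purchase, Hiroshi's direct stake in Nordquist rises to 30% + 59% = 89%, and Sofia's stake falls to 11%.
Hiroshi holds 89% of Nordquist, so Hiroshi controls Nordquist.
Nordquist holds 77% of Selkirk, so Hiroshi controls Selkirk.
Hiroshi did not control Selkirk before and does after, so the clause is triggered.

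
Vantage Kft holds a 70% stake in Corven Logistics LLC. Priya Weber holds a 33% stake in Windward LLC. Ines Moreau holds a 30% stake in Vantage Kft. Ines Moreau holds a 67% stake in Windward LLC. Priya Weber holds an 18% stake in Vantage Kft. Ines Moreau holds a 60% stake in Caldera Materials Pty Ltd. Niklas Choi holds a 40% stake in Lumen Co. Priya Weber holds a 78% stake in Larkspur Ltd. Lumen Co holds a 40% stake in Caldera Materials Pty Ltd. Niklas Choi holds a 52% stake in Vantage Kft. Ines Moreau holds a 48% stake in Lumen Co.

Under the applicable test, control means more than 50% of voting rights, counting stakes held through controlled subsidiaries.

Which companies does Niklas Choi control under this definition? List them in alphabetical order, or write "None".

Niklas holds 52% of Vantage, so Niklas controls Vantage.
Vantage holds 70% of Corven, so Niklas controls Corven.
No other company's threshold is met.

Corven Logistics LLC, Vantage Kft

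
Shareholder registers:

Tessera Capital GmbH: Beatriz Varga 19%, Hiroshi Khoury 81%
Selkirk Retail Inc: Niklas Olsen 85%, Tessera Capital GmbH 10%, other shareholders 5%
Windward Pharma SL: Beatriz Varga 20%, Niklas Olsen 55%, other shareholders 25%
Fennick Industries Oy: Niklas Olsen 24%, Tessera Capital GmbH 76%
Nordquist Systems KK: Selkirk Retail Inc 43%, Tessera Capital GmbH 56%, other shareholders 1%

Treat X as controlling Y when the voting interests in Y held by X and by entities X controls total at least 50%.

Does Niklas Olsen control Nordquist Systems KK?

No

Niklas holds 85% of Selkirk, so Niklas controls Selkirk.
Niklas holds 55% of Windward, so Niklas controls Windward.
In Nordquist, Niklas's side holds only 43%, not ≥ 50%.
So Niklas does not control Nordquist.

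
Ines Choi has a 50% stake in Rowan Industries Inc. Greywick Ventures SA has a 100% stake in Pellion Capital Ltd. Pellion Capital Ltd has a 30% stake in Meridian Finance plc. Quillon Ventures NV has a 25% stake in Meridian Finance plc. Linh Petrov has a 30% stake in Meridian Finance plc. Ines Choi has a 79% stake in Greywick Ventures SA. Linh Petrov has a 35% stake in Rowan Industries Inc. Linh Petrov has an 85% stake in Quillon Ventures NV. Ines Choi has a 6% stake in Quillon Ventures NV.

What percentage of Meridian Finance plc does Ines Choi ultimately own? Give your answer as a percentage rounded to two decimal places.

Ines reaches Meridian along 2 paths.
Via Greywick → Pellion: 79% × 100% × 30% = 23.7%.
Via Quillon: 6% × 25% = 1.5%.
Total: 23.7% + 1.5% = 25.2%.
Rounded: 25.20%.

25.20%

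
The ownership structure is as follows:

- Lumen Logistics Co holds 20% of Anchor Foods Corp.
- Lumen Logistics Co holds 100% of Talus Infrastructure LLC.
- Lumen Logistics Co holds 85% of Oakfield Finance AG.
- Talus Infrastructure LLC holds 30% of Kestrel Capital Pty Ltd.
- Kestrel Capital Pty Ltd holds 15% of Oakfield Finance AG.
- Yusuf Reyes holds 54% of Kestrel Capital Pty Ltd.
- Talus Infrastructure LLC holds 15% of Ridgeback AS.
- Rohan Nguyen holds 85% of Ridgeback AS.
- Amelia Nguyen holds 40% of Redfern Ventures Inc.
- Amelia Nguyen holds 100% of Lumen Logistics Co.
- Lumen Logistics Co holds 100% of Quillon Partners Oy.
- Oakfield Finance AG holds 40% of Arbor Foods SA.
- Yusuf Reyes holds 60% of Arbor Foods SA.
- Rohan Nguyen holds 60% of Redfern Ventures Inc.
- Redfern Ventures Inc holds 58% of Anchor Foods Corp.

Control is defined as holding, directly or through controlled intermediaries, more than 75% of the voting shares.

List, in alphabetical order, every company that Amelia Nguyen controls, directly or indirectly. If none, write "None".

Amelia holds 100% of Lumen, so Amelia controls Lumen.
Lumen holds 100% of Talus, so Amelia controls Talus.
Lumen holds 85% of Oakfield, so Amelia controls Oakfield.
Lumen holds 100% of Quillon, so Amelia controls Quillon.
No other company's threshold is met.

Lumen Logistics Co, Oakfield Finance AG, Quillon Partners Oy, Talus Infrastructure LLC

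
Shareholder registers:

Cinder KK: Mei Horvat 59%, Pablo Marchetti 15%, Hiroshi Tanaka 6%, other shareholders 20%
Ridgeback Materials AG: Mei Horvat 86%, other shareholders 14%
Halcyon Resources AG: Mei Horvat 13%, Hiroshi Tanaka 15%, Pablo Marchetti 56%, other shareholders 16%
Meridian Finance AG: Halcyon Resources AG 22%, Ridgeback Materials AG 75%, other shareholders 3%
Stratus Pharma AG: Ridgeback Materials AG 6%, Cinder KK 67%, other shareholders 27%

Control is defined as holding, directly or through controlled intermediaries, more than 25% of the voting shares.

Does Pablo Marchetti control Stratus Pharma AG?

No

Pablo holds 56% of Halcyon, so Pablo controls Halcyon.
Neither Pablo nor any entity Pablo controls holds any voting interest in Stratus.
So Pablo does not control Stratus.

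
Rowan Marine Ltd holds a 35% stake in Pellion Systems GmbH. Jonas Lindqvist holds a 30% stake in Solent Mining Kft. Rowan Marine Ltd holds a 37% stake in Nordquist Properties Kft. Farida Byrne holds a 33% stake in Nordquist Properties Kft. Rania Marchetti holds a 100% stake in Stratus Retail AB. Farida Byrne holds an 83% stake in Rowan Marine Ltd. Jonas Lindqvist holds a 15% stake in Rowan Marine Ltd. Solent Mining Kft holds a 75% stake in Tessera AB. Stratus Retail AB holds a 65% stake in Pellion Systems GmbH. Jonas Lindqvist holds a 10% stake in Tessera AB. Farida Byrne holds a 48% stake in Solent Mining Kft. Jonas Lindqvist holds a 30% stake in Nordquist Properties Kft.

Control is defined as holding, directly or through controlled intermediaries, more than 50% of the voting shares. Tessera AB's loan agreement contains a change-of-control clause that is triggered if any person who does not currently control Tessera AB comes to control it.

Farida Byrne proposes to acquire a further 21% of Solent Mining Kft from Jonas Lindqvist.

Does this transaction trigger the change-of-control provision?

The purchase adds only to Farida's holdings (Jonas's stake shrinks), so Farida is the only person who could newly come to control Tessera.
Farida holds 83% of Rowan, so Farida controls Rowan.
Rowan and Farida together hold 37% + 33% = 70% of Nordquist, so Farida controls Nordquist.
Neither Farida nor any entity Farida controls holds any voting interest in Tessera.
So before the transaction, Farida does not control Tessera.
After the purchase, Farida's direct stake in Solent rises to 48% + 21% = 69%, and Jonas's stake falls to 9%.
Farida holds 69% of Solent, so Farida controls Solent.
Solent holds 75% of Tessera, so Farida controls Tessera.
Farida did not control Tessera before and does after, so the clause is triggered.

Yes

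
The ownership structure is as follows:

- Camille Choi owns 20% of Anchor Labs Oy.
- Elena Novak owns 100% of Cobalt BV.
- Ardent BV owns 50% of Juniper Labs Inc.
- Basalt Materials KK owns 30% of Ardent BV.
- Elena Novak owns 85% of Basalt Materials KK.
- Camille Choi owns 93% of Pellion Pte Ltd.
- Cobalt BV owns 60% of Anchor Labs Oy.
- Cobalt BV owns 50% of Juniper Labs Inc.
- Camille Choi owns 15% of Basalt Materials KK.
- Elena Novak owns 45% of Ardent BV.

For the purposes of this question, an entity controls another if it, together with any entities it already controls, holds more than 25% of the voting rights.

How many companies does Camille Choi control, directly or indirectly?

1

Camille holds 93% of Pellion, so Camille controls Pellion.
No other company's threshold is met.
Camille controls 1 company.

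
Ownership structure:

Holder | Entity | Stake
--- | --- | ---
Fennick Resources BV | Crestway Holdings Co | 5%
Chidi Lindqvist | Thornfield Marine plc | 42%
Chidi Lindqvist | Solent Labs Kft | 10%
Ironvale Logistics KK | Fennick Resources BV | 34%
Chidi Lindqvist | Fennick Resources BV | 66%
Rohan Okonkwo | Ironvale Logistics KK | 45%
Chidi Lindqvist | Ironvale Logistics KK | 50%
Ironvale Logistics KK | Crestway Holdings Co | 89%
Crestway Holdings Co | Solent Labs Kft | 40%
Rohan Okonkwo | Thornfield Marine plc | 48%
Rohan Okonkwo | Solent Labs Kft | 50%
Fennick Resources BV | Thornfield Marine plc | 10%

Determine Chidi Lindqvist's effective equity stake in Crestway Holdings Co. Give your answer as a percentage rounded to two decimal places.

Chidi reaches Crestway along 3 paths.
Via Ironvale: 50% × 89% = 44.5%.
Via Fennick: 66% × 5% = 3.3%.
Via Ironvale → Fennick: 50% × 34% × 5% = 0.85%.
Total: 44.5% + 3.3% + 0.85% = 48.65%.

48.65%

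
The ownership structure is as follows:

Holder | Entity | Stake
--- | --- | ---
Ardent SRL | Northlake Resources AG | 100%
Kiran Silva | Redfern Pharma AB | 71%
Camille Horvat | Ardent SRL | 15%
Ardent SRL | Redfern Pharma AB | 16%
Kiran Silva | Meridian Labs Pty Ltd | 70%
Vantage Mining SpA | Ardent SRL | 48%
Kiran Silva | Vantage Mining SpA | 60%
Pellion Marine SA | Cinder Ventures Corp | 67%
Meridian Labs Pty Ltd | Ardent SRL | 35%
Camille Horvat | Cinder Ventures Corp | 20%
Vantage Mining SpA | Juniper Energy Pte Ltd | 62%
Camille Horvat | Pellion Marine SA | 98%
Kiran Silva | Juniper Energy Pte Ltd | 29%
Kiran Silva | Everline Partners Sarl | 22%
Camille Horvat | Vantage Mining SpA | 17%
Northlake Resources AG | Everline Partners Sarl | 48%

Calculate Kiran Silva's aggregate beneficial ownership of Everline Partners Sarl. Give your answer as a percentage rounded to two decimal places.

47.58%

Kiran reaches Everline along 3 paths.
Via Meridian → Ardent → Northlake: 70% × 35% × 100% × 48% = 11.76%.
Via Vantage → Ardent → Northlake: 60% × 48% × 100% × 48% = 13.824%.
Direct stake: 22% = 22%.
Total: 11.76% + 13.824% + 22% = 47.584%.
Rounded: 47.58%.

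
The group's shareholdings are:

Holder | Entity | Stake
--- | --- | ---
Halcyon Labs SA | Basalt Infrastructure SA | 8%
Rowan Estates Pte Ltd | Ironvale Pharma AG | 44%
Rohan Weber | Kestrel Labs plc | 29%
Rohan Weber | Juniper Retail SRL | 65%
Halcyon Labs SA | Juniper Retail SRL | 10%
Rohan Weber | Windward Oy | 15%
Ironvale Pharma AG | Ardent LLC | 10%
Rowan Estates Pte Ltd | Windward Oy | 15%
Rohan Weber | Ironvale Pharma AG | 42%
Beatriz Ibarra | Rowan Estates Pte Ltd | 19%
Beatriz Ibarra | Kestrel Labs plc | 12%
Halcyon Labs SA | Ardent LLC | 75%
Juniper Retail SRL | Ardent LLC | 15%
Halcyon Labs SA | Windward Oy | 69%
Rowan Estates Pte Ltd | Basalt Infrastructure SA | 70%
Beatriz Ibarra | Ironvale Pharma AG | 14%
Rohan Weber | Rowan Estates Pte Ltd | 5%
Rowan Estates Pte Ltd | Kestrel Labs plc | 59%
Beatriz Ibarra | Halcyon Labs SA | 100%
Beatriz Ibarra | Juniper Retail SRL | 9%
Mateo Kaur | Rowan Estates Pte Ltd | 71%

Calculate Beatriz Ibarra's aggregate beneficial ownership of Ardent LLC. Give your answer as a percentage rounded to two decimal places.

Beatriz reaches Ardent along 5 paths.
Via Rowan → Ironvale: 19% × 44% × 10% = 0.836%.
Via Ironvale: 14% × 10% = 1.4%.
Via Halcyon → Juniper: 100% × 10% × 15% = 1.5%.
Via Juniper: 9% × 15% = 1.35%.
Via Halcyon: 100% × 75% = 75%.
Total: 0.836% + 1.4% + 1.5% + 1.35% + 75% = 80.086%.
Rounded: 80.09%.

80.09%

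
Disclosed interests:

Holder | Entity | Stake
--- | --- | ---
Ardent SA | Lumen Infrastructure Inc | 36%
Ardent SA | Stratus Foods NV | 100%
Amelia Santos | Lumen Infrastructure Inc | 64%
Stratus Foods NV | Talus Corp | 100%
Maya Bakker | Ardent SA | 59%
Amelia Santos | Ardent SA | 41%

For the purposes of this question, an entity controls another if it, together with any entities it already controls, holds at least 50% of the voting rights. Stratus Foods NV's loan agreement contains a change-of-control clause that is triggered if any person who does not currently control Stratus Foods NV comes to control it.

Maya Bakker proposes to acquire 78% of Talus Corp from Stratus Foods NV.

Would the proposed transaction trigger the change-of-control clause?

The purchase adds only to Maya's holdings (Stratus's stake shrinks), so Maya is the only person who could newly come to control Stratus.
Maya holds 59% of Ardent, so Maya controls Ardent.
Ardent holds 100% of Stratus, so Maya controls Stratus.
So Maya already controls Stratus before the transaction.
After the purchase, Maya holds 78% of Talus directly, and Stratus's stake falls to 22%.
Maya controlled Stratus already, so this is not a new person acquiring control; every other person's position is unchanged or reduced.
No new person acquires control, so the clause is not triggered.

No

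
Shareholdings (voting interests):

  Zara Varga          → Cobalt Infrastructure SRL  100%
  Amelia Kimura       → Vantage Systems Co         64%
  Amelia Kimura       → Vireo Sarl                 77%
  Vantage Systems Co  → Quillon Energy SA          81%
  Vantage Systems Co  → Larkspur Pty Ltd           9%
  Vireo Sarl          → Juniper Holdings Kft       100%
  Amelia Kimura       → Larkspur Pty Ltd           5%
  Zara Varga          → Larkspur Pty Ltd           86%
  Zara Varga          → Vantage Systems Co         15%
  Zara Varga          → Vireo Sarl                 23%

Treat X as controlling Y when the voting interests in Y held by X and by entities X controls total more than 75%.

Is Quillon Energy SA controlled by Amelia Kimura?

No

Amelia holds 77% of Vireo, so Amelia controls Vireo.
Vireo holds 100% of Juniper, so Amelia controls Juniper.
Neither Amelia nor any entity Amelia controls holds any voting interest in Quillon.
So Amelia does not control Quillon.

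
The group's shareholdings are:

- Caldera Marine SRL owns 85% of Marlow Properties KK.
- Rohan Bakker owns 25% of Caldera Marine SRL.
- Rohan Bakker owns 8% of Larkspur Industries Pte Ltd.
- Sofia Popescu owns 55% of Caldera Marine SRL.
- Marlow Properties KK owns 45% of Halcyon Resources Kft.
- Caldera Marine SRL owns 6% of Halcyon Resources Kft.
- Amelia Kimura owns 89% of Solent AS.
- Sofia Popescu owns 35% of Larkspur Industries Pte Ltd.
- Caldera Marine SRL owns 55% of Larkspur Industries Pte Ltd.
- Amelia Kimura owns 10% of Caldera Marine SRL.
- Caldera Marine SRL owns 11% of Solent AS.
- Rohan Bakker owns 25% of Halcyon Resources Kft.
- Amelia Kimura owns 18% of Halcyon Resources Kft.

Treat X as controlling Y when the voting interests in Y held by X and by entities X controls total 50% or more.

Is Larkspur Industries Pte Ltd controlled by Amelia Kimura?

Amelia holds 89% of Solent, so Amelia controls Solent.
Neither Amelia nor any entity Amelia controls holds any voting interest in Larkspur.
So Amelia does not control Larkspur.

No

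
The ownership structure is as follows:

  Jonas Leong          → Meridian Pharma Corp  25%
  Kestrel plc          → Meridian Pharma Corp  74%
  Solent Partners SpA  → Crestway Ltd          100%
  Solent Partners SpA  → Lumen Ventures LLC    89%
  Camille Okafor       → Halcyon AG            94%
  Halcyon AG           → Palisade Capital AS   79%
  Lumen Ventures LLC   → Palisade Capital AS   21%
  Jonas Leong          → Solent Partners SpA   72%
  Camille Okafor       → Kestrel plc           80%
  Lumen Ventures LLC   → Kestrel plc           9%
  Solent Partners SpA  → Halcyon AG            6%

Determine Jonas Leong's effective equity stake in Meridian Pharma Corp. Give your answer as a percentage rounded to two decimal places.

29.27%

Jonas reaches Meridian along 2 paths.
Via Solent → Lumen → Kestrel: 72% × 89% × 9% × 74% = 4.267728%.
Direct stake: 25% = 25%.
Total: 4.267728% + 25% = 29.267728%.
Rounded: 29.27%.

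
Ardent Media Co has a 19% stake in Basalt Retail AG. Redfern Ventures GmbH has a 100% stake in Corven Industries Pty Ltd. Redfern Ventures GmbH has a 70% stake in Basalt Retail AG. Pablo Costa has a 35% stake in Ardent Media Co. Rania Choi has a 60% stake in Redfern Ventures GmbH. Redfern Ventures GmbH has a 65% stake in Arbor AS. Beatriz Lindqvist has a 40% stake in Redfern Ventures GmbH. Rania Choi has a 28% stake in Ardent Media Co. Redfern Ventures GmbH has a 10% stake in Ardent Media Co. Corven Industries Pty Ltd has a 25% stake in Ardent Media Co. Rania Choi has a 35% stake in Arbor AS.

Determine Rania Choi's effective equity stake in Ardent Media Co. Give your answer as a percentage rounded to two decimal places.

Rania reaches Ardent along 3 paths.
Via Redfern → Corven: 60% × 100% × 25% = 15%.
Via Redfern: 60% × 10% = 6%.
Direct stake: 28% = 28%.
Total: 15% + 6% + 28% = 49%.
Rounded: 49.00%.

49.00%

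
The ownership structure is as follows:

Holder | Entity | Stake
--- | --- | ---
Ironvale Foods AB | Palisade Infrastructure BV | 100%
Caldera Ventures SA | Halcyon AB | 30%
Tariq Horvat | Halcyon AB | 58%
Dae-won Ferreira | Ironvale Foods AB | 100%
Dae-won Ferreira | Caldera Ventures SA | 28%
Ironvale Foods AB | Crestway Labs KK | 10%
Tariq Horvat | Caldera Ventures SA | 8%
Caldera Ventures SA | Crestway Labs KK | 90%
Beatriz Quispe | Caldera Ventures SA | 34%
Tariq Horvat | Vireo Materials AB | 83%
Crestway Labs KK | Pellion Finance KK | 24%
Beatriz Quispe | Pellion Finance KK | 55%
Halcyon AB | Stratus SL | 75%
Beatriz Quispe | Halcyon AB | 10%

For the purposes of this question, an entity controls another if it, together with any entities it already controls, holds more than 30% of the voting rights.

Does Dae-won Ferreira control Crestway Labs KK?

Dae-won holds 100% of Ironvale, so Dae-won controls Ironvale.
Ironvale holds 100% of Palisade, so Dae-won controls Palisade.
In Crestway, Dae-won's side holds only 10%, not > 30%.
So Dae-won does not control Crestway.

No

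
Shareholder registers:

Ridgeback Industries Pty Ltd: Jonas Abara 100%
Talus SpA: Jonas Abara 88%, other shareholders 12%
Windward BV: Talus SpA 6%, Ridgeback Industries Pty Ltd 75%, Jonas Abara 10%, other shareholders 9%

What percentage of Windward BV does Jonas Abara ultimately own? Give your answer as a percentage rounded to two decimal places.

Jonas reaches Windward along 3 paths.
Via Talus: 88% × 6% = 5.28%.
Via Ridgeback: 100% × 75% = 75%.
Direct stake: 10% = 10%.
Total: 5.28% + 75% + 10% = 90.28%.

90.28%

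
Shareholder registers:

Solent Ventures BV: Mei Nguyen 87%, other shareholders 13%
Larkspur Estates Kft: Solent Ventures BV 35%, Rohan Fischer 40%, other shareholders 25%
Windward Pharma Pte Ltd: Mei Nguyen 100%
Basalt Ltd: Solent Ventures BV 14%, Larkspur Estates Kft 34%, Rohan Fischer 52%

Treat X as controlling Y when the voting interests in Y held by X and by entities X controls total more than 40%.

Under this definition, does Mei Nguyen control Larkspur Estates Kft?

No

Mei holds 87% of Solent, so Mei controls Solent.
Mei holds 100% of Windward, so Mei controls Windward.
In Larkspur, Mei's side holds only 35%, not > 40%.
So Mei does not control Larkspur.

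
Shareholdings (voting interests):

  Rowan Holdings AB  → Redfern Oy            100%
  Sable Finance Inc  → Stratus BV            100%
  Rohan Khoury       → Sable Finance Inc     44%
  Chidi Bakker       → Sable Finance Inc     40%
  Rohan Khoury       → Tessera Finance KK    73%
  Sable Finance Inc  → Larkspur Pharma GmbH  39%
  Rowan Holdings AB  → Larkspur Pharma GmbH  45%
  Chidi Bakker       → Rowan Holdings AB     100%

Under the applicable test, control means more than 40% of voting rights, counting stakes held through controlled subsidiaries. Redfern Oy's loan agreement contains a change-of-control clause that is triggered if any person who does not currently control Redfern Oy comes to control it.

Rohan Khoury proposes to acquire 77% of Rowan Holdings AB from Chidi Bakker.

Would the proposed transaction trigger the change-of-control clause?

The purchase adds only to Rohan's holdings (Chidi's stake shrinks), so Rohan is the only person who could newly come to control Redfern.
Rohan holds 44% of Sable, so Rohan controls Sable.
Rohan holds 73% of Tessera, so Rohan controls Tessera.
Sable holds 100% of Stratus, so Rohan controls Stratus.
Neither Rohan nor any entity Rohan controls holds any voting interest in Redfern.
So before the transaction, Rohan does not control Redfern.
After the purchase, Rohan holds 77% of Rowan directly, and Chidi's stake falls to 23%.
Rohan holds 77% of Rowan, so Rohan controls Rowan.
Rowan holds 100% of Redfern, so Rohan controls Redfern.
Rohan did not control Redfern before and does after, so the clause is triggered.

Yes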